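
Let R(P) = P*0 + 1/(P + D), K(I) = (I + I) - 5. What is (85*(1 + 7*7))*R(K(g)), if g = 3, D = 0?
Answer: 4250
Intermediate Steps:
K(I) = -5 + 2*I (K(I) = 2*I - 5 = -5 + 2*I)
R(P) = 1/P (R(P) = P*0 + 1/(P + 0) = 0 + 1/P = 1/P)
(85*(1 + 7*7))*R(K(g)) = (85*(1 + 7*7))/(-5 + 2*3) = (85*(1 + 49))/(-5 + 6) = (85*50)/1 = 4250*1 = 4250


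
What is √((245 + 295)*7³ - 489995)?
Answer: 5*I*√12191 ≈ 552.06*I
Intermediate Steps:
√((245 + 295)*7³ - 489995) = √(540*343 - 489995) = √(185220 - 489995) = √(-304775) = 5*I*√12191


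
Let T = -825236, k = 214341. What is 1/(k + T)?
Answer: -1/610895 ≈ -1.6369e-6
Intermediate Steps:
1/(k + T) = 1/(214341 - 825236) = 1/(-610895) = -1/610895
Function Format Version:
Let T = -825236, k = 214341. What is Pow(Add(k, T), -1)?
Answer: Rational(-1, 610895) ≈ -1.6369e-6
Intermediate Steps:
Pow(Add(k, T), -1) = Pow(Add(214341, -825236), -1) = Pow(-610895, -1) = Rational(-1, 610895)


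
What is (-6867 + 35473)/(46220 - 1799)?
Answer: 28606/44421 ≈ 0.64397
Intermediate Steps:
(-6867 + 35473)/(46220 - 1799) = 28606/44421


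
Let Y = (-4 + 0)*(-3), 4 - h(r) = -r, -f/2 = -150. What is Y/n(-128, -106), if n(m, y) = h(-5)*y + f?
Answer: 6/203 ≈ 0.029557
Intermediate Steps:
f = 300 (f = -2*(-150) = 300)
h(r) = 4 + r (h(r) = 4 - (-1)*r = 4 + r)
Y = 12 (Y = -4*(-3) = 12)
n(m, y) = 300 - y (n(m, y) = (4 - 5)*y + 300 = -y + 300 = 300 - y)
Y/n(-128, -106) = 12/(300 - 1*(-106)) = 12/(300 + 106) = 12/406 = (1/406)*12 = 6/203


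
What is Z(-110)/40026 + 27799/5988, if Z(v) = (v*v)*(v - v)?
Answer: 27799/5988 ≈ 4.6424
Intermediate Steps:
Z(v) = 0 (Z(v) = v²*0 = 0)
Z(-110)/40026 + 27799/5988 = 0/40026 + 27799/5988 = 0*(1/40026) + 27799*(1/5988) = 0 + 27799/5988 = 27799/5988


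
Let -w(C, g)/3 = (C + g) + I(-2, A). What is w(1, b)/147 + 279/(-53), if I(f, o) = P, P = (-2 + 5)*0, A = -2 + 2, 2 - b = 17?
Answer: -1847/371 ≈ -4.9784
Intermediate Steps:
b = -15 (b = 2 - 1*17 = 2 - 17 = -15)
A = 0
P = 0 (P = 3*0 = 0)
I(f, o) = 0
w(C, g) = -3*C - 3*g (w(C, g) = -3*((C + g) + 0) = -3*(C + g) = -3*C - 3*g)
w(1, b)/147 + 279/(-53) = (-3*1 - 3*(-15))/147 + 279/(-53) = (-3 + 45)*(1/147) + 279*(-1/53) = 42*(1/147) - 279/53 = 2/7 - 279/53 = -1847/371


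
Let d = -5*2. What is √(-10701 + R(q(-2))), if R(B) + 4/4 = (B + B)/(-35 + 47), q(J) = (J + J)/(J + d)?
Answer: I*√385270/6 ≈ 103.45*I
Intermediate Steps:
d = -10
q(J) = 2*J/(-10 + J) (q(J) = (J + J)/(J - 10) = (2*J)/(-10 + J) = 2*J/(-10 + J))
R(B) = -1 + B/6 (R(B) = -1 + (B + B)/(-35 + 47) = -1 + (2*B)/12 = -1 + (2*B)*(1/12) = -1 + B/6)
√(-10701 + R(q(-2))) = √(-10701 + (-1 + (2*(-2)/(-10 - 2))/6)) = √(-10701 + (-1 + (2*(-2)/(-12))/6)) = √(-10701 + (-1 + (2*(-2)*(-1/12))/6)) = √(-10701 + (-1 + (⅙)*(⅓))) = √(-10701 + (-1 + 1/18)) = √(-10701 - 17/18) = √(-192635/18) = I*√385270/6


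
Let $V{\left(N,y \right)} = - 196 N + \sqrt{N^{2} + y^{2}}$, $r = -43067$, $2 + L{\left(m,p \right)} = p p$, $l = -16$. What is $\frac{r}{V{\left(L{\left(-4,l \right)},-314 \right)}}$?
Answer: $\frac{268005941}{309785443} + \frac{43067 \sqrt{40778}}{1239141772} \approx 0.87215$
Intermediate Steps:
$L{\left(m,p \right)} = -2 + p^{2}$ ($L{\left(m,p \right)} = -2 + p p = -2 + p^{2}$)
$V{\left(N,y \right)} = \sqrt{N^{2} + y^{2}} - 196 N$
$\frac{r}{V{\left(L{\left(-4,l \right)},-314 \right)}} = - \frac{43067}{\sqrt{\left(-2 + \left(-16\right)^{2}\right)^{2} + \left(-314\right)^{2}} - 196 \left(-2 + \left(-16\right)^{2}\right)} = - \frac{43067}{\sqrt{\left(-2 + 256\right)^{2} + 98596} - 196 \left(-2 + 256\right)} = - \frac{43067}{\sqrt{254^{2} + 98596} - 49784} = - \frac{43067}{\sqrt{64516 + 98596} - 49784} = - \frac{43067}{\sqrt{163112} - 49784} = - \frac{43067}{2 \sqrt{40778} - 49784} = - \frac{43067}{-49784 + 2 \sqrt{40778}}$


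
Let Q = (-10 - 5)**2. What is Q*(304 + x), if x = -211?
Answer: 20925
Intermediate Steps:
Q = 225 (Q = (-15)**2 = 225)
Q*(304 + x) = 225*(304 - 211) = 225*93 = 20925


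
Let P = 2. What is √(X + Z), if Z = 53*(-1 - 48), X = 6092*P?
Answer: √9587 ≈ 97.913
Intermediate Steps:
X = 12184 (X = 6092*2 = 12184)
Z = -2597 (Z = 53*(-49) = -2597)
√(X + Z) = √(12184 - 2597) = √9587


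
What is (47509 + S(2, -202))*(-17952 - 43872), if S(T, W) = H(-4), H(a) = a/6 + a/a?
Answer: -2937217024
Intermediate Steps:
H(a) = 1 + a/6 (H(a) = a*(1/6) + 1 = a/6 + 1 = 1 + a/6)
S(T, W) = 1/3 (S(T, W) = 1 + (1/6)*(-4) = 1 - 2/3 = 1/3)
(47509 + S(2, -202))*(-17952 - 43872) = (47509 + 1/3)*(-17952 - 43872) = (142528/3)*(-61824) = -2937217024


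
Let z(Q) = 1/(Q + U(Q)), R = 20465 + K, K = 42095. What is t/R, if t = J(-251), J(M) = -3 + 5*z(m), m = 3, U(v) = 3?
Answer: -13/375360 ≈ -3.4633e-5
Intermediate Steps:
R = 62560 (R = 20465 + 42095 = 62560)
z(Q) = 1/(3 + Q) (z(Q) = 1/(Q + 3) = 1/(3 + Q))
J(M) = -13/6 (J(M) = -3 + 5/(3 + 3) = -3 + 5/6 = -13/6)
t = -13/6 ≈ -2.1667
t/R = -13/6/62560 = -13/6*1/62560 = -13/375360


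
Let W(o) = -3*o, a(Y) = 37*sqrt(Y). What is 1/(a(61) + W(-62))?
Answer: -186/48913 + 37*sqrt(61)/48913 ≈ 0.0021054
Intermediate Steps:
1/(a(61) + W(-62)) = 1/(37*sqrt(61) - 3*(-62)) = 1/(37*sqrt(61) + 186) = 1/(186 + 37*sqrt(61))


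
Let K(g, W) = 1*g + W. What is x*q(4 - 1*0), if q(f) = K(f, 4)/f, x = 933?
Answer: 1866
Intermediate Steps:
K(g, W) = W + g (K(g, W) = g + W = W + g)
q(f) = (4 + f)/f
x*q(4 - 1*0) = 933*((4 + (4 - 1*0))/(4 - 1*0)) = 933*((4 + (4 + 0))/(4 + 0)) = 933*((4 + 4)/4) = 933*((1/4)*8) = 933*2 = 1866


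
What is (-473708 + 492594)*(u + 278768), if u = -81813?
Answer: 3719692130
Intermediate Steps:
(-473708 + 492594)*(u + 278768) = (-473708 + 492594)*(-81813 + 278768) = 18886*196955 = 3719692130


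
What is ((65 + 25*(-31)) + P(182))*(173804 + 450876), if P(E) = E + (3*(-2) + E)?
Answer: -219887360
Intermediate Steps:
P(E) = -6 + 2*E (P(E) = E + (-6 + E) = -6 + 2*E)
((65 + 25*(-31)) + P(182))*(173804 + 450876) = ((65 + 25*(-31)) + (-6 + 2*182))*(173804 + 450876) = ((65 - 775) + (-6 + 364))*624680 = (-710 + 358)*624680 = -352*624680 = -219887360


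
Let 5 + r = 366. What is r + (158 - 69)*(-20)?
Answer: -1419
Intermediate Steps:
r = 361 (r = -5 + 366 = 361)
r + (158 - 69)*(-20) = 361 + (158 - 69)*(-20) = 361 + 89*(-20) = 361 - 1780 = -1419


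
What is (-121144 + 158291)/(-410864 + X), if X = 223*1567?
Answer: -37147/61423 ≈ -0.60477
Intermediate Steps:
X = 349441
(-121144 + 158291)/(-410864 + X) = (-121144 + 158291)/(-410864 + 349441) = 37147/(-61423) = 37147*(-1/61423) = -37147/61423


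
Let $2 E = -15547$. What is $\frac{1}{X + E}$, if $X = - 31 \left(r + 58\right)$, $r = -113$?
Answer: $- \frac{2}{12137} \approx -0.00016479$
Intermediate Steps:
$E = - \frac{15547}{2}$ ($E = \frac{1}{2} \left(-15547\right) = - \frac{15547}{2} \approx -7773.5$)
$X = 1705$ ($X = - 31 \left(-113 + 58\right) = \left(-31\right) \left(-55\right) = 1705$)
$\frac{1}{X + E} = \frac{1}{1705 - \frac{15547}{2}} = \frac{1}{- \frac{12137}{2}} = - \frac{2}{12137}$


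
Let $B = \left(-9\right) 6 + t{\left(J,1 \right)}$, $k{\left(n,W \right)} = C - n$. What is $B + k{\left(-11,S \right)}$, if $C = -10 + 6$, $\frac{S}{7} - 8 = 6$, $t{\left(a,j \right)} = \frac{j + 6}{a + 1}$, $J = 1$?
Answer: $- \frac{87}{2} \approx -43.5$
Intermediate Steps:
$t{\left(a,j \right)} = \frac{6 + j}{1 + a}$
$S = 98$ ($S = 56 + 7 \cdot 6 = 56 + 42 = 98$)
$C = -4$
$k{\left(n,W \right)} = -4 - n$
$B = - \frac{101}{2}$ ($B = \left(-9\right) 6 + \frac{6 + 1}{1 + 1} = -54 + \frac{1}{2} \cdot 7 = -54 + \frac{7}{2} = - \frac{101}{2} \approx -50.5$)
$B + k{\left(-11,S \right)} = - \frac{101}{2} - -7 = - \frac{101}{2} + \left(-4 + 11\right) = - \frac{101}{2} + 7 = - \frac{87}{2}$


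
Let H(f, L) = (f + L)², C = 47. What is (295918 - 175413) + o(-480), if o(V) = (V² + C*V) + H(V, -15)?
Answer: 573370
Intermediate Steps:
H(f, L) = (L + f)²
o(V) = V² + (-15 + V)² + 47*V (o(V) = (V² + 47*V) + (-15 + V)² = V² + (-15 + V)² + 47*V)
(295918 - 175413) + o(-480) = (295918 - 175413) + (225 + 2*(-480)² + 17*(-480)) = 120505 + (225 + 2*230400 - 8160) = 120505 + (225 + 460800 - 8160) = 120505 + 452865 = 573370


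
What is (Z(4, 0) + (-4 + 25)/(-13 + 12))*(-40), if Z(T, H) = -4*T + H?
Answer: 1480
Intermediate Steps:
Z(T, H) = H - 4*T
(Z(4, 0) + (-4 + 25)/(-13 + 12))*(-40) = ((0 - 4*4) + (-4 + 25)/(-13 + 12))*(-40) = ((0 - 16) + 21/(-1))*(-40) = (-16 + 21*(-1))*(-40) = (-16 - 21)*(-40) = -37*(-40) = 1480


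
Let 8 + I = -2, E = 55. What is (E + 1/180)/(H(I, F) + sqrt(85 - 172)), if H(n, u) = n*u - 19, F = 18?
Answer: -1970299/7143840 - 9901*I*sqrt(87)/7143840 ≈ -0.2758 - 0.012927*I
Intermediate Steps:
I = -10 (I = -8 - 2 = -10)
H(n, u) = -19 + n*u
(E + 1/180)/(H(I, F) + sqrt(85 - 172)) = (55 + 1/180)/((-19 - 10*18) + sqrt(85 - 172)) = (55 + 1/180)/((-19 - 180) + sqrt(-87)) = 9901/(180*(-199 + I*sqrt(87)))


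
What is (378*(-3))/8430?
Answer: -189/1405 ≈ -0.13452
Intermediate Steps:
(378*(-3))/8430 = -1134*1/8430 = -189/1405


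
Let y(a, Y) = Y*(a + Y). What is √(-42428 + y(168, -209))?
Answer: 7*I*√691 ≈ 184.01*I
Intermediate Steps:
y(a, Y) = Y*(Y + a)
√(-42428 + y(168, -209)) = √(-42428 - 209*(-209 + 168)) = √(-42428 - 209*(-41)) = √(-42428 + 8569) = √(-33859) = 7*I*√691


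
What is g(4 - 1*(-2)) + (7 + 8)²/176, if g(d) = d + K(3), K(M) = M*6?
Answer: 4449/176 ≈ 25.278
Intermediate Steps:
K(M) = 6*M
g(d) = 18 + d (g(d) = d + 6*3 = d + 18 = 18 + d)
g(4 - 1*(-2)) + (7 + 8)²/176 = (18 + (4 - 1*(-2))) + (7 + 8)²/176 = (18 + (4 + 2)) + 15²*(1/176) = (18 + 6) + 225*(1/176) = 24 + 225/176 = 4449/176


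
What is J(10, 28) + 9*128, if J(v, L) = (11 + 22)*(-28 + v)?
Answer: 558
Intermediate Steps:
J(v, L) = -924 + 33*v (J(v, L) = 33*(-28 + v) = -924 + 33*v)
J(10, 28) + 9*128 = (-924 + 33*10) + 9*128 = (-924 + 330) + 1152 = -594 + 1152 = 558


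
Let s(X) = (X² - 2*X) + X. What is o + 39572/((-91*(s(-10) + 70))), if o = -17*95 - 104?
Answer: -542246/315 ≈ -1721.4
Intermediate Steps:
o = -1719 (o = -1615 - 104 = -1719)
s(X) = X² - X
o + 39572/((-91*(s(-10) + 70))) = -1719 + 39572/((-91*(-10*(-1 - 10) + 70))) = -1719 + 39572/((-91*(-10*(-11) + 70))) = -1719 + 39572/((-91*(110 + 70))) = -1719 + 39572/((-91*180)) = -1719 + 39572/(-16380) = -1719 + 39572*(-1/16380) = -1719 - 761/315 = -542246/315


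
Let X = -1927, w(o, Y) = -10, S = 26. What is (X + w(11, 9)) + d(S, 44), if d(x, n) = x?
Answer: -1911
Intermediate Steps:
(X + w(11, 9)) + d(S, 44) = (-1927 - 10) + 26 = -1937 + 26 = -1911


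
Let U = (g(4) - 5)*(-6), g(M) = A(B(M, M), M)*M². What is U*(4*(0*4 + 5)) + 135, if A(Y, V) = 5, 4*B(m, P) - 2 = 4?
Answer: -8865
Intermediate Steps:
B(m, P) = 3/2 (B(m, P) = ½ + (¼)*4 = ½ + 1 = 3/2)
g(M) = 5*M²
U = -450 (U = (5*4² - 5)*(-6) = (5*16 - 5)*(-6) = (80 - 5)*(-6) = 75*(-6) = -450)
U*(4*(0*4 + 5)) + 135 = -1800*(0*4 + 5) + 135 = -1800*(0 + 5) + 135 = -1800*5 + 135 = -450*20 + 135 = -9000 + 135 = -8865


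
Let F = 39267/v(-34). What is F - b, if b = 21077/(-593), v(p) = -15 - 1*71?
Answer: -21472709/50998 ≈ -421.05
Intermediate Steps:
v(p) = -86 (v(p) = -15 - 71 = -86)
F = -39267/86 (F = 39267/(-86) = 39267*(-1/86) = -39267/86 ≈ -456.59)
b = -21077/593 (b = 21077*(-1/593) = -21077/593 ≈ -35.543)
F - b = -39267/86 - 1*(-21077/593) = -39267/86 + 21077/593 = -21472709/50998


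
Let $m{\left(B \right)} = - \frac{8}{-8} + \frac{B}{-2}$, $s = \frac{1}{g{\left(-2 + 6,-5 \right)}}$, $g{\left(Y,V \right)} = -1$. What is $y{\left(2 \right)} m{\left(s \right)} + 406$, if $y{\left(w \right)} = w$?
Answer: $409$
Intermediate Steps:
$s = -1$ ($s = \frac{1}{-1} = -1$)
$m{\left(B \right)} = 1 - \frac{B}{2}$ ($m{\left(B \right)} = \left(-8\right) \left(- \frac{1}{8}\right) + B \left(- \frac{1}{2}\right) = 1 - \frac{B}{2}$)
$y{\left(2 \right)} m{\left(s \right)} + 406 = 2 \left(1 - - \frac{1}{2}\right) + 406 = 2 \left(1 + \frac{1}{2}\right) + 406 = 2 \cdot \frac{3}{2} + 406 = 3 + 406 = 409$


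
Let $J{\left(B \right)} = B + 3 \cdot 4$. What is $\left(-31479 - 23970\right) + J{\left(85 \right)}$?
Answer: $-55352$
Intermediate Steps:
$J{\left(B \right)} = 12 + B$ ($J{\left(B \right)} = B + 12 = 12 + B$)
$\left(-31479 - 23970\right) + J{\left(85 \right)} = \left(-31479 - 23970\right) + \left(12 + 85\right) = -55449 + 97 = -55352$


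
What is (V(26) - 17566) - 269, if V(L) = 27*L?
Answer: -17133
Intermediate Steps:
(V(26) - 17566) - 269 = (27*26 - 17566) - 269 = (702 - 17566) - 269 = -16864 - 269 = -17133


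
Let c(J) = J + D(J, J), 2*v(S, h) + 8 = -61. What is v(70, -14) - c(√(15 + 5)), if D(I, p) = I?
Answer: -69/2 - 4*√5 ≈ -43.444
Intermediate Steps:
v(S, h) = -69/2 (v(S, h) = -4 + (½)*(-61) = -4 - 61/2 = -69/2)
c(J) = 2*J (c(J) = J + J = 2*J)
v(70, -14) - c(√(15 + 5)) = -69/2 - 2*√(15 + 5) = -69/2 - 2*√20 = -69/2 - 2*2*√5 = -69/2 - 4*√5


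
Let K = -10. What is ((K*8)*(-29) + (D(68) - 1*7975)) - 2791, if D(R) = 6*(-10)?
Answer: -8506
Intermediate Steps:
D(R) = -60
((K*8)*(-29) + (D(68) - 1*7975)) - 2791 = (-10*8*(-29) + (-60 - 1*7975)) - 2791 = (-80*(-29) + (-60 - 7975)) - 2791 = (2320 - 8035) - 2791 = -5715 - 2791 = -8506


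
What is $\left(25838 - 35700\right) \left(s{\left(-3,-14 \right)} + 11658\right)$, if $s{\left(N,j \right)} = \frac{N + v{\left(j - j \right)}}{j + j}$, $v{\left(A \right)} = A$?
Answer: $- \frac{1609611537}{14} \approx -1.1497 \cdot 10^{8}$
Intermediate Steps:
$s{\left(N,j \right)} = \frac{N}{2 j}$ ($s{\left(N,j \right)} = \frac{N + \left(j - j\right)}{j + j} = \frac{N + 0}{2 j} = N \frac{1}{2 j} = \frac{N}{2 j}$)
$\left(25838 - 35700\right) \left(s{\left(-3,-14 \right)} + 11658\right) = \left(25838 - 35700\right) \left(\frac{1}{2} \left(-3\right) \frac{1}{-14} + 11658\right) = - 9862 \left(\frac{1}{2} \left(-3\right) \left(- \frac{1}{14}\right) + 11658\right) = - 9862 \left(\frac{3}{28} + 11658\right) = \left(-9862\right) \frac{326427}{28} = - \frac{1609611537}{14}$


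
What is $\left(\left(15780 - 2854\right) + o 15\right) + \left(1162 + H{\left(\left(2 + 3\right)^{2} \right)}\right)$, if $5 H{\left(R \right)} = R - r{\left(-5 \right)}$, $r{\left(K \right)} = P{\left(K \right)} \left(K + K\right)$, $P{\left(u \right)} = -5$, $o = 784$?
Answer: $25843$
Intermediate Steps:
$r{\left(K \right)} = - 10 K$ ($r{\left(K \right)} = - 5 \left(K + K\right) = - 5 \cdot 2 K = - 10 K$)
$H{\left(R \right)} = -10 + \frac{R}{5}$ ($H{\left(R \right)} = \frac{R - \left(-10\right) \left(-5\right)}{5} = \frac{R - 50}{5} = \frac{-50 + R}{5} = -10 + \frac{R}{5}$)
$\left(\left(15780 - 2854\right) + o 15\right) + \left(1162 + H{\left(\left(2 + 3\right)^{2} \right)}\right) = \left(\left(15780 - 2854\right) + 784 \cdot 15\right) + \left(1162 - \left(10 - \frac{\left(2 + 3\right)^{2}}{5}\right)\right) = \left(\left(15780 - 2854\right) + 11760\right) + \left(1162 - \left(10 - \frac{5^{2}}{5}\right)\right) = \left(12926 + 11760\right) + \left(1162 + \left(-10 + \frac{1}{5} \cdot 25\right)\right) = 24686 + \left(1162 + \left(-10 + 5\right)\right) = 24686 + \left(1162 - 5\right) = 24686 + 1157 = 25843$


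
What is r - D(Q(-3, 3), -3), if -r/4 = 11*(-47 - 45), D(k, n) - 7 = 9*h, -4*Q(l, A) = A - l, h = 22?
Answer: 3843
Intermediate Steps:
Q(l, A) = -A/4 + l/4 (Q(l, A) = -(A - l)/4 = -A/4 + l/4)
D(k, n) = 205 (D(k, n) = 7 + 9*22 = 7 + 198 = 205)
r = 4048 (r = -44*(-47 - 45) = -44*(-92) = -4*(-1012) = 4048)
r - D(Q(-3, 3), -3) = 4048 - 1*205 = 4048 - 205 = 3843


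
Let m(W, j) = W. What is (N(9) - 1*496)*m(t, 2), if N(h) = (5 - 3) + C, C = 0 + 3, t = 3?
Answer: -1473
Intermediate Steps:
C = 3
N(h) = 5 (N(h) = (5 - 3) + 3 = 2 + 3 = 5)
(N(9) - 1*496)*m(t, 2) = (5 - 1*496)*3 = (5 - 496)*3 = -491*3 = -1473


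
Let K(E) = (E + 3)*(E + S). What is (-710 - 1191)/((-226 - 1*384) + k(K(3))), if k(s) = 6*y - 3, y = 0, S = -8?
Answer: 1901/613 ≈ 3.1011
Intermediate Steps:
K(E) = (-8 + E)*(3 + E) (K(E) = (E + 3)*(E - 8) = (3 + E)*(-8 + E) = (-8 + E)*(3 + E))
k(s) = -3 (k(s) = 6*0 - 3 = 0 - 3 = -3)
(-710 - 1191)/((-226 - 1*384) + k(K(3))) = (-710 - 1191)/((-226 - 1*384) - 3) = -1901/((-226 - 384) - 3) = -1901/(-610 - 3) = -1901/(-613) = -1901*(-1/613) = 1901/613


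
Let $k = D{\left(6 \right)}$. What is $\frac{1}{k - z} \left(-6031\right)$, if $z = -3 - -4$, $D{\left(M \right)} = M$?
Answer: $- \frac{6031}{5} \approx -1206.2$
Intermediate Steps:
$z = 1$ ($z = -3 + 4 = 1$)
$k = 6$
$\frac{1}{k - z} \left(-6031\right) = \frac{1}{6 - 1} \left(-6031\right) = \frac{1}{5} \left(-6031\right) = - \frac{6031}{5}$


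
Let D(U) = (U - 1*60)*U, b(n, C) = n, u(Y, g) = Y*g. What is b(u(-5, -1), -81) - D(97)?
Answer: -3584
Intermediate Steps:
D(U) = U*(-60 + U) (D(U) = (U - 60)*U = (-60 + U)*U = U*(-60 + U))
b(u(-5, -1), -81) - D(97) = -5*(-1) - 97*(-60 + 97) = 5 - 97*37 = 5 - 1*3589 = 5 - 3589 = -3584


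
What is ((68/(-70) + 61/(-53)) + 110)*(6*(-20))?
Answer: -4802712/371 ≈ -12945.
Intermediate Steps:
((68/(-70) + 61/(-53)) + 110)*(6*(-20)) = ((68*(-1/70) + 61*(-1/53)) + 110)*(-120) = ((-34/35 - 61/53) + 110)*(-120) = (-3937/1855 + 110)*(-120) = (200113/1855)*(-120) = -4802712/371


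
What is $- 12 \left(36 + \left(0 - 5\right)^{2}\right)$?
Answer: $-732$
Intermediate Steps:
$- 12 \left(36 + \left(0 - 5\right)^{2}\right) = - 12 \left(36 + \left(-5\right)^{2}\right) = - 12 \left(36 + 25\right) = \left(-12\right) 61 = -732$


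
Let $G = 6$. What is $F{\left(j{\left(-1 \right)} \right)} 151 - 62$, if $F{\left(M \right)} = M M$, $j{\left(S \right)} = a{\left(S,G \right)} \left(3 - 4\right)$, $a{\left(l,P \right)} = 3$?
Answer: $1297$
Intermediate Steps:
$j{\left(S \right)} = -3$ ($j{\left(S \right)} = 3 \left(3 - 4\right) = 3 \left(-1\right) = -3$)
$F{\left(M \right)} = M^{2}$
$F{\left(j{\left(-1 \right)} \right)} 151 - 62 = \left(-3\right)^{2} \cdot 151 - 62 = 9 \cdot 151 - 62 = 1359 - 62 = 1297$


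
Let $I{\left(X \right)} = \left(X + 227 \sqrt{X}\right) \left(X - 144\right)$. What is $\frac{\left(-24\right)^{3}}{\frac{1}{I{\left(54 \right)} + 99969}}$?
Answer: $-1314786816 + 847272960 \sqrt{6} \approx 7.606 \cdot 10^{8}$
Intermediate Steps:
$I{\left(X \right)} = \left(-144 + X\right) \left(X + 227 \sqrt{X}\right)$ ($I{\left(X \right)} = \left(X + 227 \sqrt{X}\right) \left(-144 + X\right) = \left(-144 + X\right) \left(X + 227 \sqrt{X}\right)$)
$\frac{\left(-24\right)^{3}}{\frac{1}{I{\left(54 \right)} + 99969}} = \frac{\left(-24\right)^{3}}{\frac{1}{\left(54^{2} - 32688 \sqrt{54} - 7776 + 227 \cdot 54^{\frac{3}{2}}\right) + 99969}} = - \frac{13824}{\frac{1}{\left(2916 - 32688 \cdot 3 \sqrt{6} - 7776 + 227 \cdot 162 \sqrt{6}\right) + 99969}} = - \frac{13824}{\frac{1}{\left(2916 - 98064 \sqrt{6} - 7776 + 36774 \sqrt{6}\right) + 99969}} = - \frac{13824}{\frac{1}{\left(-4860 - 61290 \sqrt{6}\right) + 99969}} = - \frac{13824}{\frac{1}{95109 - 61290 \sqrt{6}}} = - 13824 \left(95109 - 61290 \sqrt{6}\right) = -1314786816 + 847272960 \sqrt{6}$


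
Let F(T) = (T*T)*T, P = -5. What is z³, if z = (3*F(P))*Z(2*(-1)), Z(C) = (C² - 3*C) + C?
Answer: -27000000000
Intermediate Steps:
Z(C) = C² - 2*C
F(T) = T³ (F(T) = T²*T = T³)
z = -3000 (z = (3*(-5)³)*((2*(-1))*(-2 + 2*(-1))) = (3*(-125))*(-2*(-2 - 2)) = -(-750)*(-4) = -375*8 = -3000)
z³ = (-3000)³ = -27000000000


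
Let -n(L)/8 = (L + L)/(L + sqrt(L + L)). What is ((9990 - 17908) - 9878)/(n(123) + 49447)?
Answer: -106439993724/295651110985 + 284736*sqrt(246)/295651110985 ≈ -0.36000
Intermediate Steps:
n(L) = -16*L/(L + sqrt(2)*sqrt(L)) (n(L) = -8*(L + L)/(L + sqrt(L + L)) = -8*2*L/(L + sqrt(2*L)) = -8*2*L/(L + sqrt(2)*sqrt(L)) = -16*L/(L + sqrt(2)*sqrt(L)))
((9990 - 17908) - 9878)/(n(123) + 49447) = ((9990 - 17908) - 9878)/(-16*123/(123 + sqrt(2)*sqrt(123)) + 49447) = (-7918 - 9878)/(-16*123/(123 + sqrt(246)) + 49447) = -17796/(-1968/(123 + sqrt(246)) + 49447) = -17796/(49447 - 1968/(123 + sqrt(246)))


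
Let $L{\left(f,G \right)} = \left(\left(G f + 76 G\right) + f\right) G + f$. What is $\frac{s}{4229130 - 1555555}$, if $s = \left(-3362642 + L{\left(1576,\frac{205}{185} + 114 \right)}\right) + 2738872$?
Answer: $\frac{29362329034}{3660124175} \approx 8.0222$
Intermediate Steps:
$L{\left(f,G \right)} = f + G \left(f + 76 G + G f\right)$ ($L{\left(f,G \right)} = \left(\left(76 G + G f\right) + f\right) G + f = \left(f + 76 G + G f\right) G + f = G \left(f + 76 G + G f\right) + f = f + G \left(f + 76 G + G f\right)$)
$s = \frac{29362329034}{1369}$ ($s = \left(-3362642 + \left(1576 + 76 \left(\frac{205}{185} + 114\right)^{2} + \left(\frac{205}{185} + 114\right) 1576 + 1576 \left(\frac{205}{185} + 114\right)^{2}\right)\right) + 2738872 = \left(-3362642 + \left(1576 + 76 \left(205 \cdot \frac{1}{185} + 114\right)^{2} + \left(205 \cdot \frac{1}{185} + 114\right) 1576 + 1576 \left(205 \cdot \frac{1}{185} + 114\right)^{2}\right)\right) + 2738872 = \left(-3362642 + \left(1576 + 76 \left(\frac{41}{37} + 114\right)^{2} + \left(\frac{41}{37} + 114\right) 1576 + 1576 \left(\frac{41}{37} + 114\right)^{2}\right)\right) + 2738872 = \left(-3362642 + \left(1576 + 76 \left(\frac{4259}{37}\right)^{2} + \frac{4259}{37} \cdot 1576 + 1576 \left(\frac{4259}{37}\right)^{2}\right)\right) + 2738872 = \left(-3362642 + \left(1576 + 76 \cdot \frac{18139081}{1369} + \frac{6712184}{37} + 1576 \cdot \frac{18139081}{1369}\right)\right) + 2738872 = \left(-3362642 + \left(1576 + \frac{1378570156}{1369} + \frac{6712184}{37} + \frac{28587191656}{1369}\right)\right) + 2738872 = \left(-3362642 + \frac{30216270164}{1369}\right) + 2738872 = \frac{25612813266}{1369} + 2738872 = \frac{29362329034}{1369} \approx 2.1448 \cdot 10^{7}$)
$\frac{s}{4229130 - 1555555} = \frac{29362329034}{1369 \left(4229130 - 1555555\right)} = \frac{29362329034}{1369 \cdot 2673575} = \frac{29362329034}{1369} \cdot \frac{1}{2673575} = \frac{29362329034}{3660124175}$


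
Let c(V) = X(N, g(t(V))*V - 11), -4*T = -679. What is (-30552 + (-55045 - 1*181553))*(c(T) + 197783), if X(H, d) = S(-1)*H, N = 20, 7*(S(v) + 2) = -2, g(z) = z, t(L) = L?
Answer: -369778611150/7 ≈ -5.2825e+10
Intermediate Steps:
T = 679/4 (T = -¼*(-679) = 679/4 ≈ 169.75)
S(v) = -16/7 (S(v) = -2 + (⅐)*(-2) = -2 - 2/7 = -16/7)
X(H, d) = -16*H/7
c(V) = -320/7 (c(V) = -16/7*20 = -320/7)
(-30552 + (-55045 - 1*181553))*(c(T) + 197783) = (-30552 + (-55045 - 1*181553))*(-320/7 + 197783) = (-30552 + (-55045 - 181553))*(1384161/7) = (-30552 - 236598)*(1384161/7) = -267150*1384161/7 = -369778611150/7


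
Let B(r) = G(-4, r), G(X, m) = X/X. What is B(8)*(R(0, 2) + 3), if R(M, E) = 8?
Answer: 11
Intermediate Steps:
G(X, m) = 1
B(r) = 1
B(8)*(R(0, 2) + 3) = 1*(8 + 3) = 1*11 = 11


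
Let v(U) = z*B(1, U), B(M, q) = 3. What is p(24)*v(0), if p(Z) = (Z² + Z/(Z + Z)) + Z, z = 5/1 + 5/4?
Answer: 90075/8 ≈ 11259.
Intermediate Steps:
z = 25/4 (z = 5*1 + 5*(¼) = 5 + 5/4 = 25/4 ≈ 6.2500)
p(Z) = ½ + Z + Z² (p(Z) = (Z² + Z/((2*Z))) + Z = (Z² + (1/(2*Z))*Z) + Z = (Z² + ½) + Z = (½ + Z²) + Z = ½ + Z + Z²)
v(U) = 75/4 (v(U) = (25/4)*3 = 75/4)
p(24)*v(0) = (½ + 24 + 24²)*(75/4) = (½ + 24 + 576)*(75/4) = (1201/2)*(75/4) = 90075/8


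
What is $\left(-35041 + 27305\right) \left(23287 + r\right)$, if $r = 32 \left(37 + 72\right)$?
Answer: $-207131400$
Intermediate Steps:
$r = 3488$ ($r = 32 \cdot 109 = 3488$)
$\left(-35041 + 27305\right) \left(23287 + r\right) = \left(-35041 + 27305\right) \left(23287 + 3488\right) = \left(-7736\right) 26775 = -207131400$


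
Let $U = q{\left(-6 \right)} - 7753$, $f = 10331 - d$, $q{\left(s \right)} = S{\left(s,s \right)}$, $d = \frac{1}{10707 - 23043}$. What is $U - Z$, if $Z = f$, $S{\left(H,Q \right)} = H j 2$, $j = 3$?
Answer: $- \frac{223528321}{12336} \approx -18120.0$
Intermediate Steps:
$d = - \frac{1}{12336}$ ($d = \frac{1}{-12336} = - \frac{1}{12336} \approx -8.1064 \cdot 10^{-5}$)
$S{\left(H,Q \right)} = 6 H$ ($S{\left(H,Q \right)} = H 3 \cdot 2 = 3 H 2 = 6 H$)
$q{\left(s \right)} = 6 s$
$f = \frac{127443217}{12336}$ ($f = 10331 - - \frac{1}{12336} = 10331 + \frac{1}{12336} = \frac{127443217}{12336} \approx 10331.0$)
$Z = \frac{127443217}{12336} \approx 10331.0$
$U = -7789$ ($U = 6 \left(-6\right) - 7753 = -36 - 7753 = -7789$)
$U - Z = -7789 - \frac{127443217}{12336} = - \frac{223528321}{12336}$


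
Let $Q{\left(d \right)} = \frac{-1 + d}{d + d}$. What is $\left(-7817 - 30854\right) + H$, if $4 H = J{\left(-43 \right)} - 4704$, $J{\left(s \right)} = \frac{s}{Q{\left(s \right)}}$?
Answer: $- \frac{3508385}{88} \approx -39868.0$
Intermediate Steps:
$Q{\left(d \right)} = \frac{-1 + d}{2 d}$
$J{\left(s \right)} = \frac{2 s^{2}}{-1 + s}$ ($J{\left(s \right)} = \frac{s}{\frac{1}{2} \frac{1}{s} \left(-1 + s\right)} = s \frac{2 s}{-1 + s} = \frac{2 s^{2}}{-1 + s}$)
$H = - \frac{105337}{88}$ ($H = \frac{\frac{2 \left(-43\right)^{2}}{-1 - 43} - 4704}{4} = \frac{2 \cdot 1849 \frac{1}{-44} - 4704}{4} = \frac{2 \cdot 1849 \left(- \frac{1}{44}\right) - 4704}{4} = \frac{- \frac{1849}{22} - 4704}{4} = \frac{1}{4} \left(- \frac{105337}{22}\right) = - \frac{105337}{88} \approx -1197.0$)
$\left(-7817 - 30854\right) + H = \left(-7817 - 30854\right) - \frac{105337}{88} = -38671 - \frac{105337}{88} = - \frac{3508385}{88}$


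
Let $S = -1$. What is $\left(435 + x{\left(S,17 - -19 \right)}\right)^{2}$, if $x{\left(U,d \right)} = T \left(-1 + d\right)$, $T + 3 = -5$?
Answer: $24025$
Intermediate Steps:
$T = -8$ ($T = -3 - 5 = -8$)
$x{\left(U,d \right)} = 8 - 8 d$ ($x{\left(U,d \right)} = - 8 \left(-1 + d\right) = 8 - 8 d$)
$\left(435 + x{\left(S,17 - -19 \right)}\right)^{2} = \left(435 + \left(8 - 8 \left(17 - -19\right)\right)\right)^{2} = \left(435 + \left(8 - 8 \left(17 + 19\right)\right)\right)^{2} = \left(435 + \left(8 - 288\right)\right)^{2} = \left(435 - 280\right)^{2} = 155^{2} = 24025$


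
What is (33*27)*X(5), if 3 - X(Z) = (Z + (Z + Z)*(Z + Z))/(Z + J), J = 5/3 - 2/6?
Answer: -229878/19 ≈ -12099.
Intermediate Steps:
J = 4/3 (J = 5*(⅓) - 2*⅙ = 5/3 - ⅓ = 4/3 ≈ 1.3333)
X(Z) = 3 - (Z + 4*Z²)/(4/3 + Z) (X(Z) = 3 - (Z + (Z + Z)*(Z + Z))/(Z + 4/3) = 3 - (Z + (2*Z)*(2*Z))/(4/3 + Z) = 3 - (Z + 4*Z²)/(4/3 + Z))
(33*27)*X(5) = (33*27)*(6*(2 + 5 - 2*5²)/(4 + 3*5)) = 891*(6*(2 + 5 - 2*25)/(4 + 15)) = 891*(6*(2 + 5 - 50)/19) = 891*(6*(1/19)*(-43)) = 891*(-258/19) = -229878/19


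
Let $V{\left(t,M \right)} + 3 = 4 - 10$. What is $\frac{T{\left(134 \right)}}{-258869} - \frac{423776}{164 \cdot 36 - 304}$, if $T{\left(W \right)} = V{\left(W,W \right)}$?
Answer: $- \frac{3428200592}{45302075} \approx -75.674$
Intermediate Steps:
$V{\left(t,M \right)} = -9$ ($V{\left(t,M \right)} = -3 + \left(4 - 10\right) = -3 - 6 = -9$)
$T{\left(W \right)} = -9$
$\frac{T{\left(134 \right)}}{-258869} - \frac{423776}{164 \cdot 36 - 304} = - \frac{9}{-258869} - \frac{423776}{164 \cdot 36 - 304} = \left(-9\right) \left(- \frac{1}{258869}\right) - \frac{423776}{5904 - 304} = \frac{9}{258869} - \frac{423776}{5600} = \frac{9}{258869} - \frac{13243}{175} = - \frac{3428200592}{45302075}$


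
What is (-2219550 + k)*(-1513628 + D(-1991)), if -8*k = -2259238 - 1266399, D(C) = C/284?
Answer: 6117411433487709/2272 ≈ 2.6925e+12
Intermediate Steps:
D(C) = C/284 (D(C) = C*(1/284) = C/284)
k = 3525637/8 (k = -(-2259238 - 1266399)/8 = -⅛*(-3525637) = 3525637/8 ≈ 4.4070e+5)
(-2219550 + k)*(-1513628 + D(-1991)) = (-2219550 + 3525637/8)*(-1513628 + (1/284)*(-1991)) = -14230763*(-1513628 - 1991/284)/8 = -14230763/8*(-429872343/284) = 6117411433487709/2272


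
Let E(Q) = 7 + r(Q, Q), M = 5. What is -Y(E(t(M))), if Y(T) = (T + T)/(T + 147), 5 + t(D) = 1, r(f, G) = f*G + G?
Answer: -19/83 ≈ -0.22892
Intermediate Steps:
r(f, G) = G + G*f (r(f, G) = G*f + G = G + G*f)
t(D) = -4 (t(D) = -5 + 1 = -4)
E(Q) = 7 + Q*(1 + Q)
Y(T) = 2*T/(147 + T) (Y(T) = (2*T)/(147 + T) = 2*T/(147 + T))
-Y(E(t(M))) = -2*(7 - 4*(1 - 4))/(147 + (7 - 4*(1 - 4))) = -2*(7 - 4*(-3))/(147 + (7 - 4*(-3))) = -2*(7 + 12)/(147 + (7 + 12)) = -2*19/(147 + 19) = -2*19/166 = -1*19/83 = -19/83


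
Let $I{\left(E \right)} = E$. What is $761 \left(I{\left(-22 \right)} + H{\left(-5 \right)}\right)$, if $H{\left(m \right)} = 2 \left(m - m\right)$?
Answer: $-16742$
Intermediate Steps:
$H{\left(m \right)} = 0$ ($H{\left(m \right)} = 2 \cdot 0 = 0$)
$761 \left(I{\left(-22 \right)} + H{\left(-5 \right)}\right) = 761 \left(-22 + 0\right) = 761 \left(-22\right) = -16742$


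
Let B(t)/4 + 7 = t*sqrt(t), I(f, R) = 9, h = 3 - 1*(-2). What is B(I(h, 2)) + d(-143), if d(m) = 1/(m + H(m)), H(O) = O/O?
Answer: 11359/142 ≈ 79.993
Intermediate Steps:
h = 5 (h = 3 + 2 = 5)
H(O) = 1
B(t) = -28 + 4*t**(3/2) (B(t) = -28 + 4*(t*sqrt(t)) = -28 + 4*t**(3/2))
d(m) = 1/(1 + m) (d(m) = 1/(m + 1) = 1/(1 + m))
B(I(h, 2)) + d(-143) = (-28 + 4*9**(3/2)) + 1/(1 - 143) = (-28 + 4*27) + 1/(-142) = (-28 + 108) - 1/142 = 80 - 1/142 = 11359/142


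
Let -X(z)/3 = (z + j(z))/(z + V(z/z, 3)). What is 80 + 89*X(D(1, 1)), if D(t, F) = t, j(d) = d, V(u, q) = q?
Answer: -107/2 ≈ -53.500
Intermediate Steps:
X(z) = -6*z/(3 + z) (X(z) = -3*(z + z)/(z + 3) = -3*2*z/(3 + z) = -6*z/(3 + z))
80 + 89*X(D(1, 1)) = 80 + 89*(-6*1/(3 + 1)) = 80 + 89*(-6*1/4) = 80 + 89*(-6*1*¼) = 80 + 89*(-3/2) = 80 - 267/2 = -107/2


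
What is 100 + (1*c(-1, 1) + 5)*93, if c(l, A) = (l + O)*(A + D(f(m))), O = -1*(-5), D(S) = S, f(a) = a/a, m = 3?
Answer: 1309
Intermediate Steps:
f(a) = 1
O = 5
c(l, A) = (1 + A)*(5 + l) (c(l, A) = (l + 5)*(A + 1) = (5 + l)*(1 + A) = (1 + A)*(5 + l))
100 + (1*c(-1, 1) + 5)*93 = 100 + (1*(5 - 1 + 5*1 + 1*(-1)) + 5)*93 = 100 + (1*(5 - 1 + 5 - 1) + 5)*93 = 100 + (1*8 + 5)*93 = 100 + (8 + 5)*93 = 100 + 13*93 = 100 + 1209 = 1309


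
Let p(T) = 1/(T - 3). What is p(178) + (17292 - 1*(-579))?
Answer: 3127426/175 ≈ 17871.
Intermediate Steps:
p(T) = 1/(-3 + T)
p(178) + (17292 - 1*(-579)) = 1/(-3 + 178) + (17292 - 1*(-579)) = 1/175 + (17292 + 579) = 1/175 + 17871 = 3127426/175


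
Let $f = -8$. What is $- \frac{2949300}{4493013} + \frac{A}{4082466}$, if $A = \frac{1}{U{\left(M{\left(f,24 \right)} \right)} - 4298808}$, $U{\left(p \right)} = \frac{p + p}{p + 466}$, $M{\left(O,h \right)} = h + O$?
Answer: $- \frac{594001192506593036273}{904911362000269021776} \approx -0.65642$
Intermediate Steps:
$M{\left(O,h \right)} = O + h$
$U{\left(p \right)} = \frac{2 p}{466 + p}$
$A = - \frac{241}{1036012712}$ ($A = \frac{1}{\frac{2 \left(-8 + 24\right)}{466 + \left(-8 + 24\right)} - 4298808} = \frac{1}{2 \cdot 16 \frac{1}{466 + 16} - 4298808} = \frac{1}{2 \cdot 16 \cdot \frac{1}{482} - 4298808} = \frac{1}{\frac{16}{241} - 4298808} = \frac{1}{- \frac{1036012712}{241}} = - \frac{241}{1036012712} \approx -2.3262 \cdot 10^{-7}$)
$- \frac{2949300}{4493013} + \frac{A}{4082466} = - \frac{2949300}{4493013} - \frac{241}{1036012712 \cdot 4082466} = \left(-2949300\right) \frac{1}{4493013} - \frac{241}{4229486672307792} = - \frac{983100}{1497671} - \frac{241}{4229486672307792} = - \frac{594001192506593036273}{904911362000269021776}$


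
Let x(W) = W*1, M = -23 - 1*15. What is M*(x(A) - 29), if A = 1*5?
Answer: 912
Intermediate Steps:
M = -38 (M = -23 - 15 = -38)
A = 5
x(W) = W
M*(x(A) - 29) = -38*(5 - 29) = -38*(-24) = 912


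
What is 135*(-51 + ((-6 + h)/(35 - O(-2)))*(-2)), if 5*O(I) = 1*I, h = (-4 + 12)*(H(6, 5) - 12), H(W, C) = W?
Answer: -381915/59 ≈ -6473.1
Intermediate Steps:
h = -48 (h = (-4 + 12)*(6 - 12) = 8*(-6) = -48)
O(I) = I/5 (O(I) = (1*I)/5 = I/5)
135*(-51 + ((-6 + h)/(35 - O(-2)))*(-2)) = 135*(-51 + ((-6 - 48)/(35 - (-2)/5))*(-2)) = 135*(-51 - 54/(35 - 1*(-2/5))*(-2)) = 135*(-51 - 54/(35 + 2/5)*(-2)) = 135*(-51 - 54/177/5*(-2)) = 135*(-51 - 54*5/177*(-2)) = 135*(-51 - 90/59*(-2)) = 135*(-51 + 180/59) = 135*(-2829/59) = -381915/59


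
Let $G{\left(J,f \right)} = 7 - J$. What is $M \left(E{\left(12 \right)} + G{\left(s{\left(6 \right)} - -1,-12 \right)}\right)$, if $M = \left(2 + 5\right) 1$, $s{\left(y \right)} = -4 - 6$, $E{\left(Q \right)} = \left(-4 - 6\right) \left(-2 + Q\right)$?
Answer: $-588$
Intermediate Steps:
$E{\left(Q \right)} = 20 - 10 Q$ ($E{\left(Q \right)} = - 10 \left(-2 + Q\right) = 20 - 10 Q$)
$s{\left(y \right)} = -10$ ($s{\left(y \right)} = -4 - 6 = -10$)
$M = 7$ ($M = 7 \cdot 1 = 7$)
$M \left(E{\left(12 \right)} + G{\left(s{\left(6 \right)} - -1,-12 \right)}\right) = 7 \left(\left(20 - 120\right) + \left(7 - \left(-10 - -1\right)\right)\right) = 7 \left(\left(20 - 120\right) + \left(7 - \left(-10 + 1\right)\right)\right) = 7 \left(-100 + \left(7 - -9\right)\right) = 7 \left(-100 + \left(7 + 9\right)\right) = 7 \left(-100 + 16\right) = 7 \left(-84\right) = -588$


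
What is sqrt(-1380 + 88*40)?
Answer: 2*sqrt(535) ≈ 46.260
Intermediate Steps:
sqrt(-1380 + 88*40) = sqrt(-1380 + 3520) = sqrt(2140) = 2*sqrt(535)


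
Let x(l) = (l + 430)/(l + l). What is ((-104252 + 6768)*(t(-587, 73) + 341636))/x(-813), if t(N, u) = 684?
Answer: -54260795402880/383 ≈ -1.4167e+11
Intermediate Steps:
x(l) = (430 + l)/(2*l) (x(l) = (430 + l)/((2*l)) = (430 + l)*(1/(2*l)) = (430 + l)/(2*l))
((-104252 + 6768)*(t(-587, 73) + 341636))/x(-813) = ((-104252 + 6768)*(684 + 341636))/(((½)*(430 - 813)/(-813))) = (-97484*342320)/(((½)*(-1/813)*(-383))) = -33370722880/383/1626 = -33370722880*1626/383 = -54260795402880/383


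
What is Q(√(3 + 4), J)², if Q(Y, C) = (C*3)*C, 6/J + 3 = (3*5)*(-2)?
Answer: 144/14641 ≈ 0.0098354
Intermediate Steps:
J = -2/11 (J = 6/(-3 + (3*5)*(-2)) = 6/(-3 + 15*(-2)) = 6/(-3 - 30) = 6/(-33) = 6*(-1/33) = -2/11 ≈ -0.18182)
Q(Y, C) = 3*C² (Q(Y, C) = (3*C)*C = 3*C²)
Q(√(3 + 4), J)² = (3*(-2/11)²)² = (3*(4/121))² = (12/121)² = 144/14641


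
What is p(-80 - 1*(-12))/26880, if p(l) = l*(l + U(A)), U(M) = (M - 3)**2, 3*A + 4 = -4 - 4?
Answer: 323/6720 ≈ 0.048065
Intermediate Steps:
A = -4 (A = -4/3 + (-4 - 4)/3 = -4/3 + (1/3)*(-8) = -4/3 - 8/3 = -4)
U(M) = (-3 + M)**2
p(l) = l*(49 + l) (p(l) = l*(l + (-3 - 4)**2) = l*(l + (-7)**2) = l*(l + 49) = l*(49 + l))
p(-80 - 1*(-12))/26880 = ((-80 - 1*(-12))*(49 + (-80 - 1*(-12))))/26880 = ((-80 + 12)*(49 + (-80 + 12)))*(1/26880) = -68*(49 - 68)*(1/26880) = -68*(-19)*(1/26880) = 1292*(1/26880) = 323/6720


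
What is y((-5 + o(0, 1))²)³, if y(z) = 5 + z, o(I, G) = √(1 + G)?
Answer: 51968 - 32720*√2 ≈ 5694.9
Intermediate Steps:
y((-5 + o(0, 1))²)³ = (5 + (-5 + √(1 + 1))²)³ = (5 + (-5 + √2)²)³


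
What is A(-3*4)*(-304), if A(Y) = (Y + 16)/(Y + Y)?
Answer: 152/3 ≈ 50.667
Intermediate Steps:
A(Y) = (16 + Y)/(2*Y) (A(Y) = (16 + Y)/((2*Y)) = (16 + Y)*(1/(2*Y)) = (16 + Y)/(2*Y))
A(-3*4)*(-304) = ((16 - 3*4)/(2*((-3*4))))*(-304) = ((½)*(16 - 12)/(-12))*(-304) = ((½)*(-1/12)*4)*(-304) = -⅙*(-304) = 152/3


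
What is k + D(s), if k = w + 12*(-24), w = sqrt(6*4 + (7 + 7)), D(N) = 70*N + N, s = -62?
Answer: -4690 + sqrt(38) ≈ -4683.8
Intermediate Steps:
D(N) = 71*N
w = sqrt(38) (w = sqrt(24 + 14) = sqrt(38) ≈ 6.1644)
k = -288 + sqrt(38) (k = sqrt(38) + 12*(-24) = sqrt(38) - 288 = -288 + sqrt(38) ≈ -281.84)
k + D(s) = (-288 + sqrt(38)) + 71*(-62) = (-288 + sqrt(38)) - 4402 = -4690 + sqrt(38)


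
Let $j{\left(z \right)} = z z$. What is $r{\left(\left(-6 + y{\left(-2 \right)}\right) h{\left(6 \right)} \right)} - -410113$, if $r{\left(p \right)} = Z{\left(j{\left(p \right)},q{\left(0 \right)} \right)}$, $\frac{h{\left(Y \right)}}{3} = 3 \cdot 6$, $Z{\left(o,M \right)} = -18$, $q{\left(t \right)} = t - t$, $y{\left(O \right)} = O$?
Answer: $410095$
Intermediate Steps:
$j{\left(z \right)} = z^{2}$
$q{\left(t \right)} = 0$
$h{\left(Y \right)} = 54$ ($h{\left(Y \right)} = 3 \cdot 3 \cdot 6 = 3 \cdot 18 = 54$)
$r{\left(p \right)} = -18$
$r{\left(\left(-6 + y{\left(-2 \right)}\right) h{\left(6 \right)} \right)} - -410113 = -18 - -410113 = -18 + 410113 = 410095$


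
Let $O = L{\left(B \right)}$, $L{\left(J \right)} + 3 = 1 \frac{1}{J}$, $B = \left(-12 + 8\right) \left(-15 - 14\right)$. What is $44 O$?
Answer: $- \frac{3817}{29} \approx -131.62$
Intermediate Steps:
$B = 116$ ($B = \left(-4\right) \left(-29\right) = 116$)
$L{\left(J \right)} = -3 + \frac{1}{J}$ ($L{\left(J \right)} = -3 + 1 \frac{1}{J} = -3 + \frac{1}{J}$)
$O = - \frac{347}{116}$ ($O = -3 + \frac{1}{116} = - \frac{347}{116} \approx -2.9914$)
$44 O = 44 \left(- \frac{347}{116}\right) = - \frac{3817}{29}$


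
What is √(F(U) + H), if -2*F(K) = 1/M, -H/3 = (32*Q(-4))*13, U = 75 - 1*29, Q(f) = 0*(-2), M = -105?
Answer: √210/210 ≈ 0.069007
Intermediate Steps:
Q(f) = 0
U = 46 (U = 75 - 29 = 46)
H = 0 (H = -3*32*0*13 = -0*13 = -3*0 = 0)
F(K) = 1/210 (F(K) = -½/(-105) = -½*(-1/105) = 1/210)
√(F(U) + H) = √(1/210 + 0) = √(1/210) = √210/210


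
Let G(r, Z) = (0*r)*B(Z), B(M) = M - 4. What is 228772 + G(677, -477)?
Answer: 228772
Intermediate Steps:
B(M) = -4 + M
G(r, Z) = 0 (G(r, Z) = (0*r)*(-4 + Z) = 0*(-4 + Z) = 0)
228772 + G(677, -477) = 228772 + 0 = 228772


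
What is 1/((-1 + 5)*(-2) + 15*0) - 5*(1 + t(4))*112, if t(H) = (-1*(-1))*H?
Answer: -22401/8 ≈ -2800.1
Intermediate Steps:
t(H) = H (t(H) = 1*H = H)
1/((-1 + 5)*(-2) + 15*0) - 5*(1 + t(4))*112 = 1/((-1 + 5)*(-2) + 15*0) - 5*(1 + 4)*112 = 1/(4*(-2) + 0) - 5*5*112 = 1/(-8 + 0) - 25*112 = 1/(-8) - 2800 = -⅛ - 2800 = -22401/8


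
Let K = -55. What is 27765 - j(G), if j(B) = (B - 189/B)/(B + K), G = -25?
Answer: 13882391/500 ≈ 27765.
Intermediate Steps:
j(B) = (B - 189/B)/(-55 + B) (j(B) = (B - 189/B)/(B - 55) = (B - 189/B)/(-55 + B))
27765 - j(G) = 27765 - (-189 + (-25)²)/((-25)*(-55 - 25)) = 27765 - (-1)*(-189 + 625)/(25*(-80)) = 27765 - (-1)*(-1)*436/(25*80) = 27765 - 1*109/500 = 27765 - 109/500 = 13882391/500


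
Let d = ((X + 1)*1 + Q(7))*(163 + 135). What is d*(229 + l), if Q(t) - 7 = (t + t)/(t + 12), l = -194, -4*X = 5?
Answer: 2967335/38 ≈ 78088.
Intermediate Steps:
X = -5/4 (X = -¼*5 = -5/4 ≈ -1.2500)
Q(t) = 7 + 2*t/(12 + t) (Q(t) = 7 + (t + t)/(t + 12) = 7 + (2*t)/(12 + t) = 7 + 2*t/(12 + t))
d = 84781/38 (d = ((-5/4 + 1)*1 + 3*(28 + 3*7)/(12 + 7))*(163 + 135) = (-¼*1 + 3*(28 + 21)/19)*298 = (-¼ + 3*(1/19)*49)*298 = (-¼ + 147/19)*298 = (569/76)*298 = 84781/38 ≈ 2231.1)
d*(229 + l) = 84781*(229 - 194)/38 = (84781/38)*35 = 2967335/38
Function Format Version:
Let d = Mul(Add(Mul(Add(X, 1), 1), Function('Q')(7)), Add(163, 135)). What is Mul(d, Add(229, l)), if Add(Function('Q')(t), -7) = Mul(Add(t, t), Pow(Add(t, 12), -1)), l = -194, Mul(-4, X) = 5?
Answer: Rational(2967335, 38) ≈ 78088.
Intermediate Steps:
X = Rational(-5, 4) (X = Mul(Rational(-1, 4), 5) = Rational(-5, 4) ≈ -1.2500)
Function('Q')(t) = Add(7, Mul(2, t, Pow(Add(12, t), -1))) (Function('Q')(t) = Add(7, Mul(Add(t, t), Pow(Add(t, 12), -1))) = Add(7, Mul(Mul(2, t), Pow(Add(12, t), -1))) = Add(7, Mul(2, t, Pow(Add(12, t), -1))))
d = Rational(84781, 38) (d = Mul(Add(Mul(Add(Rational(-5, 4), 1), 1), Mul(3, Pow(Add(12, 7), -1), Add(28, Mul(3, 7)))), Add(163, 135)) = Mul(Add(Mul(Rational(-1, 4), 1), Mul(3, Pow(19, -1), Add(28, 21))), 298) = Mul(Add(Rational(-1, 4), Mul(3, Rational(1, 19), 49)), 298) = Mul(Add(Rational(-1, 4), Rational(147, 19)), 298) = Mul(Rational(569, 76), 298) = Rational(84781, 38) ≈ 2231.1)
Mul(d, Add(229, l)) = Mul(Rational(84781, 38), Add(229, -194)) = Mul(Rational(84781, 38), 35) = Rational(2967335, 38)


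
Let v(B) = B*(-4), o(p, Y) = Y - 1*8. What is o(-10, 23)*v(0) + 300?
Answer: 300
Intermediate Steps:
o(p, Y) = -8 + Y (o(p, Y) = Y - 8 = -8 + Y)
v(B) = -4*B
o(-10, 23)*v(0) + 300 = (-8 + 23)*(-4*0) + 300 = 15*0 + 300 = 0 + 300 = 300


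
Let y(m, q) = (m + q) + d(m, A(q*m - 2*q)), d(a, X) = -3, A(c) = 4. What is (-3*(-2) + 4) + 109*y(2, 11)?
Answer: 1100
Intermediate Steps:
y(m, q) = -3 + m + q (y(m, q) = (m + q) - 3 = -3 + m + q)
(-3*(-2) + 4) + 109*y(2, 11) = (-3*(-2) + 4) + 109*(-3 + 2 + 11) = (6 + 4) + 109*10 = 10 + 1090 = 1100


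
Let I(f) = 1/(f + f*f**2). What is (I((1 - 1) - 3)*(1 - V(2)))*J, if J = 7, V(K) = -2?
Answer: -7/10 ≈ -0.70000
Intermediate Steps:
I(f) = 1/(f + f**3)
(I((1 - 1) - 3)*(1 - V(2)))*J = ((1 - 1*(-2))/(((1 - 1) - 3) + ((1 - 1) - 3)**3))*7 = ((1 + 2)/((0 - 3) + (0 - 3)**3))*7 = (3/(-3 + (-3)**3))*7 = (3/(-3 - 27))*7 = (3/(-30))*7 = -1/30*3*7 = -1/10*7 = -7/10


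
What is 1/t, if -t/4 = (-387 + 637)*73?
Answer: -1/73000 ≈ -1.3699e-5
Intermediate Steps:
t = -73000 (t = -4*(-387 + 637)*73 = -1000*73 = -4*18250 = -73000)
1/t = 1/(-73000) = -1/73000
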